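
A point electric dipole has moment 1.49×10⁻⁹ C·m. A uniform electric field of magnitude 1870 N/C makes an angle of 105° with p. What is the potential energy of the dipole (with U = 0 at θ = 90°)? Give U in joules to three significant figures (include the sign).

U = −p·E = −pE cosθ.
U = −(1.49×10⁻⁹)(1870)·cos105° = 7.211×10⁻⁷ J.

U ≈ 7.21×10⁻⁷ J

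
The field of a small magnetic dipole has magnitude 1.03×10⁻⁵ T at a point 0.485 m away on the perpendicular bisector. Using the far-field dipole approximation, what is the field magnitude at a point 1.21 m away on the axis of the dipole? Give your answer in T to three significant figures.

Dipole fields scale as 1/r³ in the far field.
The axial field is twice the equatorial field at the same r, so the geometry factor is 2/1.
B₂ = B₁ · (2/1) · (r₁/r₂)³ = 1.03×10⁻⁵ · 2 · (0.485/1.21)³.
(r₁/r₂)³ = (0.4008)³ = 0.0644.
B₂ ≈ 1.327×10⁻⁶ T.

B ≈ 1.33×10⁻⁶ T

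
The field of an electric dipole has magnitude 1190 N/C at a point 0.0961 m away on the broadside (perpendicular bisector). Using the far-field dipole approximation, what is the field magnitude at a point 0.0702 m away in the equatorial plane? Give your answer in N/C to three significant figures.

Dipole fields scale as 1/r³ in the far field; the geometry is the same at both points.
E₂ = E₁ · (r₁/r₂)³ = 1190 · (0.0961/0.0702)³.
(r₁/r₂)³ = (1.369)³ = 2.565.
E₂ ≈ 3053 N/C.

E ≈ 3050 N/C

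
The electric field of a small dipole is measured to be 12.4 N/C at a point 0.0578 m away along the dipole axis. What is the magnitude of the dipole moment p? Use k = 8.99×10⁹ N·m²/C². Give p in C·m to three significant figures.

p ≈ 1.33×10⁻¹³ C·m

On axis E = 2kp/r³, so p = Er³/(2k).
p = (12.4)·(0.0578)³ / (2·8.99×10⁹) = 1.332×10⁻¹³ C·m.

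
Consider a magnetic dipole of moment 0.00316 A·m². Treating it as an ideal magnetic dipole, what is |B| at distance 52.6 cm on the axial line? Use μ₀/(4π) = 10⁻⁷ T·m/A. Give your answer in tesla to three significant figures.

On axis B = (μ₀/4π)·2m/r³.
B = 2·(10⁻⁷)·(0.00316) / (0.526)³ = 4.343×10⁻⁹ T.

B ≈ 4.34×10⁻⁹ T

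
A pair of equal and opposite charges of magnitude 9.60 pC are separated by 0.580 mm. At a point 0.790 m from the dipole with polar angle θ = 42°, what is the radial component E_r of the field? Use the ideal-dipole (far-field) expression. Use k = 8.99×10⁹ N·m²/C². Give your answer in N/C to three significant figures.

E_r ≈ 1.51×10⁻⁴ N/C

Dipole moment p = qd = (9.60×10⁻¹² C)(5.80×10⁻⁴ m) = 5.568×10⁻¹⁵ C·m.
For a dipole, E_r = (2kp cosθ)/r³.
kp/r³ = (8.99×10⁹)(5.568×10⁻¹⁵)/(0.790)³ = 1.015×10⁻⁴ N/C.
E_r = 2·1.015×10⁻⁴·cos42° = 1.509×10⁻⁴ N/C.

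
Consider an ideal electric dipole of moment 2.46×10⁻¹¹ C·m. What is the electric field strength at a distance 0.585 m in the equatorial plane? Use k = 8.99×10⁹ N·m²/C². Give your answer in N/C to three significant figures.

In the equatorial plane E = kp/r³.
E = (8.99×10⁹)(2.46×10⁻¹¹) / (0.585)³ = 1.105 N/C.

E ≈ 1.10 N/C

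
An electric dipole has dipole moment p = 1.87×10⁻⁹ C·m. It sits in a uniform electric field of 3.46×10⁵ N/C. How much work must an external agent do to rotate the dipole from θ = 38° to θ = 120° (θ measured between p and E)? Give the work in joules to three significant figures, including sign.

W ≈ 8.33×10⁻⁴ J

W_ext = ΔU = U(θ₂) − U(θ₁) = −pE cosθ₂ − (−pE cosθ₁) = pE(cosθ₁ − cosθ₂).
W = (1.87×10⁻⁹)(3.46×10⁵)·(cos38° − cos120°) = (6.470×10⁻⁴)·(+1.2880) = 8.334×10⁻⁴ J.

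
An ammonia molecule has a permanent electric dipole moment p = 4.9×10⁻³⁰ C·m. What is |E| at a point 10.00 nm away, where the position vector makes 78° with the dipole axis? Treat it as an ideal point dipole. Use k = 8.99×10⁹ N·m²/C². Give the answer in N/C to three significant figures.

At angle θ the dipole field magnitude is E = (kp/r³)·√(1 + 3cos²θ).
kp/r³ = (8.99×10⁹)(4.90×10⁻³⁰) / (1.00×10⁻⁸)³ = 4.405×10⁴ N/C.
√(1 + 3cos²78°) = √(1 + 3·0.0432) = √1.1297 ≈ 1.0629.
E ≈ 4.405×10⁴ × 1.063 = 4.682×10⁴ N/C.

E ≈ 4.68×10⁴ N/C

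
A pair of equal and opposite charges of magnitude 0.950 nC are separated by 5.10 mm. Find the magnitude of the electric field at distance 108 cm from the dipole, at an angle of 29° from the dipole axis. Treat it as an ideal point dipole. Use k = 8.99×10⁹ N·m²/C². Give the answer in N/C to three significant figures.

E ≈ 0.0628 N/C

Dipole moment p = qd = (9.50×10⁻¹⁰ C)(0.00510 m) = 4.845×10⁻¹² C·m.
At angle θ the dipole field magnitude is E = (kp/r³)·√(1 + 3cos²θ).
kp/r³ = (8.99×10⁹)(4.845×10⁻¹²) / (1.08)³ = 0.03458 N/C.
√(1 + 3cos²29°) = √(1 + 3·0.7650) = √3.2949 ≈ 1.8152.
E ≈ 0.03458 × 1.815 = 0.06276 N/C.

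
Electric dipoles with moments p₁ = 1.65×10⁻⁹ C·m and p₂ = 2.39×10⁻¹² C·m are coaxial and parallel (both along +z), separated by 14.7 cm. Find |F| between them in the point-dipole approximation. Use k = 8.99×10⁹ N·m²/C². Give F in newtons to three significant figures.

On-axis field of dipole 1 at distance r: E = 2kp₁/r³. Force on dipole 2 is F = p₂·dE/dr (gradient along axis).
dE/dr = −6kp₁/r⁴, so |F| = 6kp₁p₂/r⁴ (attractive for aligned moments).
F = 6(8.99×10⁹)(1.65×10⁻⁹)(2.39×10⁻¹²)/(0.147)⁴ = 4.555×10⁻⁷ N.

F ≈ 4.56×10⁻⁷ N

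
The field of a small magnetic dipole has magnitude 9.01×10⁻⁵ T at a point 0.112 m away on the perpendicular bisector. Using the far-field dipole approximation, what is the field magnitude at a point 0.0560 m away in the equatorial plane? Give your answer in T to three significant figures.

Dipole fields scale as 1/r³ in the far field; the geometry is the same at both points.
B₂ = B₁ · (r₁/r₂)³ = 9.01×10⁻⁵ · (0.112/0.0560)³.
(r₁/r₂)³ = (2)³ = 8.
B₂ ≈ 7.208×10⁻⁴ T.

B ≈ 7.21×10⁻⁴ T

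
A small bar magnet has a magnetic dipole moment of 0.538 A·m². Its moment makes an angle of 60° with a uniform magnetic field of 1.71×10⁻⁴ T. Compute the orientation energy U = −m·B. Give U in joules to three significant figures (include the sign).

U = −m·B = −mB cosθ.
U = −(0.538)(1.71×10⁻⁴)·cos60° = -4.600×10⁻⁵ J.

U ≈ -4.60×10⁻⁵ J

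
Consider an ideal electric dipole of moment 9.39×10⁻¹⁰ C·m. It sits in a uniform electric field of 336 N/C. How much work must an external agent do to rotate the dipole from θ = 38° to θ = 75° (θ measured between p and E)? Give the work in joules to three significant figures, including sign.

W_ext = ΔU = U(θ₂) − U(θ₁) = −pE cosθ₂ − (−pE cosθ₁) = pE(cosθ₁ − cosθ₂).
W = (9.39×10⁻¹⁰)(336)·(cos38° − cos75°) = (3.155×10⁻⁷)·(+0.5292) = 1.670×10⁻⁷ J.

W ≈ 1.67×10⁻⁷ J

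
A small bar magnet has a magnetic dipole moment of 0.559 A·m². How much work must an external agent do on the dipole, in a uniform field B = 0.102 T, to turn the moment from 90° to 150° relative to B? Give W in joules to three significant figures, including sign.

W_ext = ΔU = −mB cosθ₂ + mB cosθ₁ = mB(cosθ₁ − cosθ₂).
W = (0.559)(0.102)·(cos90° − cos150°) = (0.05702)·(+0.8660) = 0.04938 J.

W ≈ 0.0494 J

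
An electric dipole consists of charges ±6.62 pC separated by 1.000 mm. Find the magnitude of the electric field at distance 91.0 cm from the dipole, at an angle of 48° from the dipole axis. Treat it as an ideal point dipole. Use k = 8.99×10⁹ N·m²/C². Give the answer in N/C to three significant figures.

E ≈ 1.21×10⁻⁴ N/C

Dipole moment p = qd = (6.62×10⁻¹² C)(0.00100 m) = 6.62×10⁻¹⁵ C·m.
At angle θ the dipole field magnitude is E = (kp/r³)·√(1 + 3cos²θ).
kp/r³ = (8.99×10⁹)(6.62×10⁻¹⁵) / (0.910)³ = 7.898×10⁻⁵ N/C.
√(1 + 3cos²48°) = √(1 + 3·0.4477) = √2.3432 ≈ 1.5308.
E ≈ 7.898×10⁻⁵ × 1.531 = 1.209×10⁻⁴ N/C.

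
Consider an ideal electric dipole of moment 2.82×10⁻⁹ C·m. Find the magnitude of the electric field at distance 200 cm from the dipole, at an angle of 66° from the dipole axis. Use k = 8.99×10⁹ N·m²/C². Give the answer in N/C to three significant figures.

E ≈ 3.88 N/C

At angle θ the dipole field magnitude is E = (kp/r³)·√(1 + 3cos²θ).
kp/r³ = (8.99×10⁹)(2.82×10⁻⁹) / (2.00)³ = 3.169 N/C.
√(1 + 3cos²66°) = √(1 + 3·0.1654) = √1.4963 ≈ 1.2232.
E ≈ 3.169 × 1.223 = 3.876 N/C.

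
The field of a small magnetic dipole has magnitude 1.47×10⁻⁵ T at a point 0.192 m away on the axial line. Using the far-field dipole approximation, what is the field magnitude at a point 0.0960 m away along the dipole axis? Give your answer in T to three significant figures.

B ≈ 1.18×10⁻⁴ T

Dipole fields scale as 1/r³ in the far field; the geometry is the same at both points.
B₂ = B₁ · (r₁/r₂)³ = 1.47×10⁻⁵ · (0.192/0.0960)³.
(r₁/r₂)³ = (2)³ = 8.
B₂ ≈ 1.176×10⁻⁴ T.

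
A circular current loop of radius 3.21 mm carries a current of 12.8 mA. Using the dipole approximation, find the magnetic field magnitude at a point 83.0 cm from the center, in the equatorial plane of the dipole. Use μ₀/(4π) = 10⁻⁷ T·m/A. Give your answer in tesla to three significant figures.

Magnetic moment m = IA = Iπa² = (0.0128)·π·(0.00321)² = 4.144×10⁻⁷ A·m².
In the equatorial plane B = (μ₀/4π)·m/r³ (half the axial value).
B = (10⁻⁷)·(4.144×10⁻⁷) / (0.830)³ = 7.247×10⁻¹⁴ T.

B ≈ 7.25×10⁻¹⁴ T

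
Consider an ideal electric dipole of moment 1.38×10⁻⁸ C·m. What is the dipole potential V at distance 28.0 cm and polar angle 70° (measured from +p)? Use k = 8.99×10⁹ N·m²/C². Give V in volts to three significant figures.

The dipole potential is V = kp cosθ / r².
V = (8.99×10⁹)(1.38×10⁻⁸)·cos70° / (0.280)² = 541.2 V.

V ≈ 541 V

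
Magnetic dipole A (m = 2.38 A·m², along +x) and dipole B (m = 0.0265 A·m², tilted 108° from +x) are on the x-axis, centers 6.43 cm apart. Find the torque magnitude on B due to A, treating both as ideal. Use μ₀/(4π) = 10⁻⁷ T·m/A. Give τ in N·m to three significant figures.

τ ≈ 4.51×10⁻⁵ N·m

Dipole B is on the axis of dipole A, so B₁ there is axial: B₁ = (μ₀/4π)·2m₁/r³ along +x.
B₁ = 2(10⁻⁷)(2.38)/(0.0643)³ = 0.001790 T.
τ = m₂ B₁ sinθ.
τ = (0.0265)(0.001790)·sin108° = 4.513×10⁻⁵ N·m.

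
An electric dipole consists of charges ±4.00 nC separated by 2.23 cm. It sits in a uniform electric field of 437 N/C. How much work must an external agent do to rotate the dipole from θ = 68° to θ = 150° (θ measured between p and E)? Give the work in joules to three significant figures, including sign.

Dipole moment p = qd = (4.00×10⁻⁹ C)(0.0223 m) = 8.92×10⁻¹¹ C·m.
W_ext = ΔU = U(θ₂) − U(θ₁) = −pE cosθ₂ − (−pE cosθ₁) = pE(cosθ₁ − cosθ₂).
W = (8.92×10⁻¹¹)(437)·(cos68° − cos150°) = (3.898×10⁻⁸)·(+1.2406) = 4.836×10⁻⁸ J.

W ≈ 4.84×10⁻⁸ J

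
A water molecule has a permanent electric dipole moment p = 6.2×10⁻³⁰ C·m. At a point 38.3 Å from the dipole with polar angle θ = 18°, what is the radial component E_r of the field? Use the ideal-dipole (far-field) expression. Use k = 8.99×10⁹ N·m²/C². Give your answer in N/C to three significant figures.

For a dipole, E_r = (2kp cosθ)/r³.
kp/r³ = (8.99×10⁹)(6.20×10⁻³⁰)/(3.83×10⁻⁹)³ = 9.921×10⁵ N/C.
E_r = 2·9.921×10⁵·cos18° = 1.887×10⁶ N/C.

E_r ≈ 1.89×10⁶ N/C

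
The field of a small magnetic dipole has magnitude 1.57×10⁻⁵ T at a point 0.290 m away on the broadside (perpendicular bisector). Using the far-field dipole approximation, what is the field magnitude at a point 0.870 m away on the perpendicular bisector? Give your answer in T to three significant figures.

B ≈ 5.81×10⁻⁷ T

Dipole fields scale as 1/r³ in the far field; the geometry is the same at both points.
B₂ = B₁ · (r₁/r₂)³ = 1.57×10⁻⁵ · (0.290/0.870)³.
(r₁/r₂)³ = (0.3333)³ = 0.03704.
B₂ ≈ 5.815×10⁻⁷ T.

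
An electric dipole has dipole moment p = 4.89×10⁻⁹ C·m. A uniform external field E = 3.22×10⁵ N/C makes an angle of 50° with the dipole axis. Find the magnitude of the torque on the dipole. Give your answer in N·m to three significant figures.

τ ≈ 0.00121 N·m

Torque on an electric dipole: τ = pE sinθ.
τ = (4.89×10⁻⁹)(3.22×10⁵)·sin50° = 0.001206 N·m.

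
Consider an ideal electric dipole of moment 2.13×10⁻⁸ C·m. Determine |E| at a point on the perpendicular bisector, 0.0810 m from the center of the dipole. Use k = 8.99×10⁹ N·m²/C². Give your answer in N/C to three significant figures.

In the equatorial plane E = kp/r³.
E = (8.99×10⁹)(2.13×10⁻⁸) / (0.0810)³ = 3.603×10⁵ N/C.

E ≈ 3.60×10⁵ N/C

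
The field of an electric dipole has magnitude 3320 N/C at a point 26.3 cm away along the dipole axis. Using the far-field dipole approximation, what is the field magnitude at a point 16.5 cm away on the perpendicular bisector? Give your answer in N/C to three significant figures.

Dipole fields scale as 1/r³ in the far field.
The axial field is twice the equatorial field at the same r, so the geometry factor is 1/2.
E₂ = E₁ · (1/2) · (r₁/r₂)³ = 3320 · 0.5 · (26.3/16.5)³.
(r₁/r₂)³ = (1.594)³ = 4.05.
E₂ ≈ 6722 N/C.

E ≈ 6720 N/C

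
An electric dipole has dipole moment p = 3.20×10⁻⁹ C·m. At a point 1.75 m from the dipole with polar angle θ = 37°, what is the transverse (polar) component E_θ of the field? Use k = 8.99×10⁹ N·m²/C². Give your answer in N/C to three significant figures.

For a dipole, E_θ = (kp sinθ)/r³.
kp/r³ = (8.99×10⁹)(3.20×10⁻⁹)/(1.75)³ = 5.368 N/C.
E_θ = 5.368·sin37° = 3.230 N/C.

E_θ ≈ 3.23 N/C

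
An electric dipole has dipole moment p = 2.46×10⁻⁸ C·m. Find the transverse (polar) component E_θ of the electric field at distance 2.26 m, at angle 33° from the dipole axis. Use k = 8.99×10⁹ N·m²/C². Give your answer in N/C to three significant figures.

For a dipole, E_θ = (kp sinθ)/r³.
kp/r³ = (8.99×10⁹)(2.46×10⁻⁸)/(2.26)³ = 19.16 N/C.
E_θ = 19.16·sin33° = 10.43 N/C.

E_θ ≈ 10.4 N/C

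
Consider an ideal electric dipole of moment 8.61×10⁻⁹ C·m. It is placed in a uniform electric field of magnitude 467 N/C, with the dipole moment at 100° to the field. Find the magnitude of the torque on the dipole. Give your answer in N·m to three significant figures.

Torque on an electric dipole: τ = pE sinθ.
τ = (8.61×10⁻⁹)(467)·sin100° = 3.960×10⁻⁶ N·m.

τ ≈ 3.96×10⁻⁶ N·m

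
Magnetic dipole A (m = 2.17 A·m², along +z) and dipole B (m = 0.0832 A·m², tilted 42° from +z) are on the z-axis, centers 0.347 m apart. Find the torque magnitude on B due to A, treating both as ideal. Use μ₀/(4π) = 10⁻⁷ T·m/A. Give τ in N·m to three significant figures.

τ ≈ 5.78×10⁻⁷ N·m

Dipole B is on the axis of dipole A, so B₁ there is axial: B₁ = (μ₀/4π)·2m₁/r³ along +z.
B₁ = 2(10⁻⁷)(2.17)/(0.347)³ = 1.039×10⁻⁵ T.
τ = m₂ B₁ sinθ.
τ = (0.0832)(1.039×10⁻⁵)·sin42° = 5.783×10⁻⁷ N·m.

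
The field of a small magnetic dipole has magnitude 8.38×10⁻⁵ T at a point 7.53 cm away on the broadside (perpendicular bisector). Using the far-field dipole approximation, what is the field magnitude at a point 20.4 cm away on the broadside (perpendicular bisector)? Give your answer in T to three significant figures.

B ≈ 4.21×10⁻⁶ T

Dipole fields scale as 1/r³ in the far field; the geometry is the same at both points.
B₂ = B₁ · (r₁/r₂)³ = 8.38×10⁻⁵ · (7.53/20.4)³.
(r₁/r₂)³ = (0.3691)³ = 0.05029.
B₂ ≈ 4.214×10⁻⁶ T.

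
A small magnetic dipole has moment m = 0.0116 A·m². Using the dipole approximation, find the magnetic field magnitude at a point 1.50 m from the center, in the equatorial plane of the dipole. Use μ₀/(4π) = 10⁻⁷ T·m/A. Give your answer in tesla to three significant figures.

In the equatorial plane B = (μ₀/4π)·m/r³ (half the axial value).
B = (10⁻⁷)·(0.0116) / (1.50)³ = 3.437×10⁻¹⁰ T.

B ≈ 3.44×10⁻¹⁰ T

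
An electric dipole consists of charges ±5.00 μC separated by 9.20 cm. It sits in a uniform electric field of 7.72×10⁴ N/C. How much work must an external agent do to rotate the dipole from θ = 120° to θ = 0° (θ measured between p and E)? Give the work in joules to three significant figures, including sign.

Dipole moment p = qd = (5.00×10⁻⁶ C)(0.0920 m) = 4.60×10⁻⁷ C·m.
W_ext = ΔU = U(θ₂) − U(θ₁) = −pE cosθ₂ − (−pE cosθ₁) = pE(cosθ₁ − cosθ₂).
W = (4.60×10⁻⁷)(7.72×10⁴)·(cos120° − cos0°) = (0.03551)·(-1.5000) = -0.05327 J.

W ≈ -0.0533 J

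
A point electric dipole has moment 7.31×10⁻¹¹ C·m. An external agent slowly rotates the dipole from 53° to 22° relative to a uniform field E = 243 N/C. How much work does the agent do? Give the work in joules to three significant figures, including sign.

W_ext = ΔU = U(θ₂) − U(θ₁) = −pE cosθ₂ − (−pE cosθ₁) = pE(cosθ₁ − cosθ₂).
W = (7.31×10⁻¹¹)(243)·(cos53° − cos22°) = (1.776×10⁻⁸)·(-0.3254) = -5.780×10⁻⁹ J.

W ≈ -5.78×10⁻⁹ J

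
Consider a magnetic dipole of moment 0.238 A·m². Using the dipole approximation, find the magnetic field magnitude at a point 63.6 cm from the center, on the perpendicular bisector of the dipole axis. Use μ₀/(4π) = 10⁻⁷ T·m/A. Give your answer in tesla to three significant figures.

In the equatorial plane B = (μ₀/4π)·m/r³ (half the axial value).
B = (10⁻⁷)·(0.238) / (0.636)³ = 9.251×10⁻⁸ T.

B ≈ 9.25×10⁻⁸ T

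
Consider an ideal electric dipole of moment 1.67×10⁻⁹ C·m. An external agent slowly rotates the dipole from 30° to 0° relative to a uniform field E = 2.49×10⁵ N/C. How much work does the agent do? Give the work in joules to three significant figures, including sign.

W ≈ -5.57×10⁻⁵ J

W_ext = ΔU = U(θ₂) − U(θ₁) = −pE cosθ₂ − (−pE cosθ₁) = pE(cosθ₁ − cosθ₂).
W = (1.67×10⁻⁹)(2.49×10⁵)·(cos30° − cos0°) = (4.158×10⁻⁴)·(-0.1340) = -5.571×10⁻⁵ J.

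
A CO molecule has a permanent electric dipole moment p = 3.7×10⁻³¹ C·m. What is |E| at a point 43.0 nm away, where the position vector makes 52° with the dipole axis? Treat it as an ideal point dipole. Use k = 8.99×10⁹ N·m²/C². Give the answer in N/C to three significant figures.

E ≈ 61.2 N/C

At angle θ the dipole field magnitude is E = (kp/r³)·√(1 + 3cos²θ).
kp/r³ = (8.99×10⁹)(3.70×10⁻³¹) / (4.30×10⁻⁸)³ = 41.84 N/C.
√(1 + 3cos²52°) = √(1 + 3·0.3790) = √2.1371 ≈ 1.4619.
E ≈ 41.84 × 1.462 = 61.16 N/C.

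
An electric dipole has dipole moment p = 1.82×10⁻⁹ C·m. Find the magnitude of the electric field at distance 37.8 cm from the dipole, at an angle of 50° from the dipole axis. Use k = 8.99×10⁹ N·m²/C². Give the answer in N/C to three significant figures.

E ≈ 453 N/C

At angle θ the dipole field magnitude is E = (kp/r³)·√(1 + 3cos²θ).
kp/r³ = (8.99×10⁹)(1.82×10⁻⁹) / (0.378)³ = 302.9 N/C.
√(1 + 3cos²50°) = √(1 + 3·0.4132) = √2.2395 ≈ 1.4965.
E ≈ 302.9 × 1.497 = 453.4 N/C.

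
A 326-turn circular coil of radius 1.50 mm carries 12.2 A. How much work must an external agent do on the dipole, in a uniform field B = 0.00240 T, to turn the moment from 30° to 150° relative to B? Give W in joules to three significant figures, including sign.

m = NIA = NIπa² = 326·(12.2)·π·(0.00150)² = 0.02811 A·m².
W_ext = ΔU = −mB cosθ₂ + mB cosθ₁ = mB(cosθ₁ − cosθ₂).
W = (0.02811)(0.00240)·(cos30° − cos150°) = (6.746×10⁻⁵)·(+1.7321) = 1.169×10⁻⁴ J.

W ≈ 1.17×10⁻⁴ J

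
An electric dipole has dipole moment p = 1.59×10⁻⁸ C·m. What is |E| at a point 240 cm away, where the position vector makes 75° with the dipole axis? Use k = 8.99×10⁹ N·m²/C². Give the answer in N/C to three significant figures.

E ≈ 11.3 N/C

At angle θ the dipole field magnitude is E = (kp/r³)·√(1 + 3cos²θ).
kp/r³ = (8.99×10⁹)(1.59×10⁻⁸) / (2.40)³ = 10.34 N/C.
√(1 + 3cos²75°) = √(1 + 3·0.0670) = √1.2010 ≈ 1.0959.
E ≈ 10.34 × 1.096 = 11.33 N/C.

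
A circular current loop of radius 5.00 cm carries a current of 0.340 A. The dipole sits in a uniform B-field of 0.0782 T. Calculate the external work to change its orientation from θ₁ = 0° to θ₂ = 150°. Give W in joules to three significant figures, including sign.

Magnetic moment m = IA = Iπa² = (0.340)·π·(0.0500)² = 0.00267 A·m².
W_ext = ΔU = −mB cosθ₂ + mB cosθ₁ = mB(cosθ₁ − cosθ₂).
W = (0.00267)(0.0782)·(cos0° − cos150°) = (2.088×10⁻⁴)·(+1.8660) = 3.896×10⁻⁴ J.

W ≈ 3.90×10⁻⁴ J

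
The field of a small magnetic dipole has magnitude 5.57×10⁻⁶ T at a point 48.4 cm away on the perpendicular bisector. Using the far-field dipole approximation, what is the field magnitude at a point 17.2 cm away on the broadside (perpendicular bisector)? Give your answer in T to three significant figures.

Dipole fields scale as 1/r³ in the far field; the geometry is the same at both points.
B₂ = B₁ · (r₁/r₂)³ = 5.57×10⁻⁶ · (48.4/17.2)³.
(r₁/r₂)³ = (2.814)³ = 22.28.
B₂ ≈ 1.241×10⁻⁴ T.

B ≈ 1.24×10⁻⁴ T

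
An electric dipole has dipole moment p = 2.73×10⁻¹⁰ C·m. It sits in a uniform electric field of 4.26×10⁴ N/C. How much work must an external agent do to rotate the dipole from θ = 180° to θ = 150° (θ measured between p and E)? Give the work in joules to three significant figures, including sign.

W_ext = ΔU = U(θ₂) − U(θ₁) = −pE cosθ₂ − (−pE cosθ₁) = pE(cosθ₁ − cosθ₂).
W = (2.73×10⁻¹⁰)(4.26×10⁴)·(cos180° − cos150°) = (1.163×10⁻⁵)·(-0.1340) = -1.558×10⁻⁶ J.

W ≈ -1.56×10⁻⁶ J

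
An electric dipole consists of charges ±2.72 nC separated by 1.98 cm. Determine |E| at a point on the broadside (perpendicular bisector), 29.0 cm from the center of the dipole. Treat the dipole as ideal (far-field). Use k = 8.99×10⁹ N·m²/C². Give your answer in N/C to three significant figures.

E ≈ 19.9 N/C

Dipole moment p = qd = (2.72×10⁻⁹ C)(0.0198 m) = 5.386×10⁻¹¹ C·m.
On the perpendicular bisector E = kp/r³ (half the axial value at the same distance).
E = (8.99×10⁹)(5.386×10⁻¹¹) / (0.290)³ = 19.85 N/C.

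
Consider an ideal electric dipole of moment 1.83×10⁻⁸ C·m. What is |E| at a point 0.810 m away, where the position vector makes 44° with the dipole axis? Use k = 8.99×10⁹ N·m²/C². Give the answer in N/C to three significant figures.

E ≈ 495 N/C

At angle θ the dipole field magnitude is E = (kp/r³)·√(1 + 3cos²θ).
kp/r³ = (8.99×10⁹)(1.83×10⁻⁸) / (0.810)³ = 309.6 N/C.
√(1 + 3cos²44°) = √(1 + 3·0.5174) = √2.5523 ≈ 1.5976.
E ≈ 309.6 × 1.598 = 494.6 N/C.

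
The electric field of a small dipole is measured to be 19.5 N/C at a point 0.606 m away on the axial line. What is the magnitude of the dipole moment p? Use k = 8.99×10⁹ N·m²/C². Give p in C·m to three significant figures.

On axis E = 2kp/r³, so p = Er³/(2k).
p = (19.5)·(0.606)³ / (2·8.99×10⁹) = 2.414×10⁻¹⁰ C·m.

p ≈ 2.41×10⁻¹⁰ C·m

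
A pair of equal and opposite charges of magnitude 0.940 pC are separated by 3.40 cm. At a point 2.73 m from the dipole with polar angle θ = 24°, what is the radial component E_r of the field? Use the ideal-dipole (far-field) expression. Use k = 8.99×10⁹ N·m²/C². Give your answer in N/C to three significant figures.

E_r ≈ 2.58×10⁻⁵ N/C

Dipole moment p = qd = (9.40×10⁻¹³ C)(0.0340 m) = 3.196×10⁻¹⁴ C·m.
For a dipole, E_r = (2kp cosθ)/r³.
kp/r³ = (8.99×10⁹)(3.196×10⁻¹⁴)/(2.73)³ = 1.412×10⁻⁵ N/C.
E_r = 2·1.412×10⁻⁵·cos24° = 2.580×10⁻⁵ N/C.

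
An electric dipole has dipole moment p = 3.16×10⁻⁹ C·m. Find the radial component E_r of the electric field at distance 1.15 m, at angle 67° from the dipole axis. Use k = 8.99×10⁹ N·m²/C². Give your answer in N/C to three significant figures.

For a dipole, E_r = (2kp cosθ)/r³.
kp/r³ = (8.99×10⁹)(3.16×10⁻⁹)/(1.15)³ = 18.68 N/C.
E_r = 2·18.68·cos67° = 14.60 N/C.

E_r ≈ 14.6 N/C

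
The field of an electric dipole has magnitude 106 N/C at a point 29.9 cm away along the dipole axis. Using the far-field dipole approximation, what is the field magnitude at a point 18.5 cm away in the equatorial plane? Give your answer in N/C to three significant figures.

Dipole fields scale as 1/r³ in the far field.
The axial field is twice the equatorial field at the same r, so the geometry factor is 1/2.
E₂ = E₁ · (1/2) · (r₁/r₂)³ = 106 · 0.5 · (29.9/18.5)³.
(r₁/r₂)³ = (1.616)³ = 4.222.
E₂ ≈ 223.8 N/C.

E ≈ 224 N/C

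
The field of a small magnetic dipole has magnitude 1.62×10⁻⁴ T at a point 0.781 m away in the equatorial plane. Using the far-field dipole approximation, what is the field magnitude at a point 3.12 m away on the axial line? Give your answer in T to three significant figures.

B ≈ 5.08×10⁻⁶ T

Dipole fields scale as 1/r³ in the far field.
The axial field is twice the equatorial field at the same r, so the geometry factor is 2/1.
B₂ = B₁ · (2/1) · (r₁/r₂)³ = 1.62×10⁻⁴ · 2 · (0.781/3.12)³.
(r₁/r₂)³ = (0.2503)³ = 0.01569.
B₂ ≈ 5.082×10⁻⁶ T.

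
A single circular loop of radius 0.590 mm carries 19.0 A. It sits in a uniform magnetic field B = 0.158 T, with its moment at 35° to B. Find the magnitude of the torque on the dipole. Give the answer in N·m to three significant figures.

Magnetic moment m = IA = Iπa² = (19.0)·π·(5.90×10⁻⁴)² = 2.078×10⁻⁵ A·m².
Torque on a magnetic dipole: τ = mB sinθ.
τ = (2.078×10⁻⁵)(0.158)·sin35° = 1.883×10⁻⁶ N·m.

τ ≈ 1.88×10⁻⁶ N·m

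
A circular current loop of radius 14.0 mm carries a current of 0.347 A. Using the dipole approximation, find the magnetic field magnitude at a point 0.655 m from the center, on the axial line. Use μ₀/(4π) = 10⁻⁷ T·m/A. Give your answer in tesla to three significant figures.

B ≈ 1.52×10⁻¹⁰ T

Magnetic moment m = IA = Iπa² = (0.347)·π·(0.0140)² = 2.137×10⁻⁴ A·m².
On axis B = (μ₀/4π)·2m/r³.
B = 2·(10⁻⁷)·(2.137×10⁻⁴) / (0.655)³ = 1.521×10⁻¹⁰ T.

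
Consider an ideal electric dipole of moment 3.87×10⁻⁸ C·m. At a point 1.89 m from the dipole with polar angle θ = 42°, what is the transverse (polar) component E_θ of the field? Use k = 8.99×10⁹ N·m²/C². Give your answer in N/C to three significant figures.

E_θ ≈ 34.5 N/C

For a dipole, E_θ = (kp sinθ)/r³.
kp/r³ = (8.99×10⁹)(3.87×10⁻⁸)/(1.89)³ = 51.53 N/C.
E_θ = 51.53·sin42° = 34.48 N/C.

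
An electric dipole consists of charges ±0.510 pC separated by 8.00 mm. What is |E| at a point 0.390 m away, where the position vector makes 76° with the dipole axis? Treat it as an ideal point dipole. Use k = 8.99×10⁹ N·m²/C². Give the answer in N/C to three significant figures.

Dipole moment p = qd = (5.10×10⁻¹³ C)(0.00800 m) = 4.08×10⁻¹⁵ C·m.
At angle θ the dipole field magnitude is E = (kp/r³)·√(1 + 3cos²θ).
kp/r³ = (8.99×10⁹)(4.08×10⁻¹⁵) / (0.390)³ = 6.183×10⁻⁴ N/C.
√(1 + 3cos²76°) = √(1 + 3·0.0585) = √1.1756 ≈ 1.0842.
E ≈ 6.183×10⁻⁴ × 1.084 = 6.704×10⁻⁴ N/C.

E ≈ 6.70×10⁻⁴ N/C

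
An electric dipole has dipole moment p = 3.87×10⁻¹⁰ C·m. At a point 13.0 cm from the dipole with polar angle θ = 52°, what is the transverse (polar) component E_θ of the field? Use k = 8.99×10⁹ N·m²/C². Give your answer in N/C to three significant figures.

For a dipole, E_θ = (kp sinθ)/r³.
kp/r³ = (8.99×10⁹)(3.87×10⁻¹⁰)/(0.130)³ = 1584 N/C.
E_θ = 1584·sin52° = 1248 N/C.

E_θ ≈ 1250 N/C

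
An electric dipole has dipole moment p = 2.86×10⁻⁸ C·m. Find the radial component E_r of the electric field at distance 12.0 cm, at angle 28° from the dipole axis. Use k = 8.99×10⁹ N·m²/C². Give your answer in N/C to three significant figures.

E_r ≈ 2.63×10⁵ N/C

For a dipole, E_r = (2kp cosθ)/r³.
kp/r³ = (8.99×10⁹)(2.86×10⁻⁸)/(0.120)³ = 1.488×10⁵ N/C.
E_r = 2·1.488×10⁵·cos28° = 2.628×10⁵ N/C.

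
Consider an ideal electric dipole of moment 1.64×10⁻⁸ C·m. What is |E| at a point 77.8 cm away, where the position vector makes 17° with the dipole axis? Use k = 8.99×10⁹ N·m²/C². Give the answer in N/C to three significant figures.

E ≈ 606 N/C

At angle θ the dipole field magnitude is E = (kp/r³)·√(1 + 3cos²θ).
kp/r³ = (8.99×10⁹)(1.64×10⁻⁸) / (0.778)³ = 313.1 N/C.
√(1 + 3cos²17°) = √(1 + 3·0.9145) = √3.7436 ≈ 1.9348.
E ≈ 313.1 × 1.935 = 605.8 N/C.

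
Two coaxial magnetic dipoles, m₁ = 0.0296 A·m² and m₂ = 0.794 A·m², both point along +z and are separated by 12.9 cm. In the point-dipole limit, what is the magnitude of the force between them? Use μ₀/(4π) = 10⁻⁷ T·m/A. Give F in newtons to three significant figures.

F ≈ 5.09×10⁻⁵ N

On-axis B of dipole 1: B = (μ₀/4π)·2m₁/r³. Force on dipole 2: F = m₂·dB/dr.
dB/dr = −(μ₀/4π)·6m₁/r⁴, so |F| = (μ₀/4π)·6m₁m₂/r⁴.
F = 6(10⁻⁷)(0.0296)(0.794)/(0.129)⁴ = 5.092×10⁻⁵ N.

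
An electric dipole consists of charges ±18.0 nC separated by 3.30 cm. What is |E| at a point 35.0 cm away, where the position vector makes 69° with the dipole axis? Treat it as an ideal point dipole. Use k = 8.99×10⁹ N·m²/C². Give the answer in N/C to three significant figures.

Dipole moment p = qd = (1.80×10⁻⁸ C)(0.0330 m) = 5.94×10⁻¹⁰ C·m.
At angle θ the dipole field magnitude is E = (kp/r³)·√(1 + 3cos²θ).
kp/r³ = (8.99×10⁹)(5.94×10⁻¹⁰) / (0.350)³ = 124.5 N/C.
√(1 + 3cos²69°) = √(1 + 3·0.1284) = √1.3853 ≈ 1.1770.
E ≈ 124.5 × 1.177 = 146.6 N/C.

E ≈ 147 N/C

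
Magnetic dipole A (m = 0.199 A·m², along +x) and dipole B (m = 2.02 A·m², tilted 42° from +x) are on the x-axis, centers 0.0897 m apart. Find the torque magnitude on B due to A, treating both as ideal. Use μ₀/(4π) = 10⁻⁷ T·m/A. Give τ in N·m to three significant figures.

Dipole B is on the axis of dipole A, so B₁ there is axial: B₁ = (μ₀/4π)·2m₁/r³ along +x.
B₁ = 2(10⁻⁷)(0.199)/(0.0897)³ = 5.514×10⁻⁵ T.
τ = m₂ B₁ sinθ.
τ = (2.02)(5.514×10⁻⁵)·sin42° = 7.454×10⁻⁵ N·m.

τ ≈ 7.45×10⁻⁵ N·m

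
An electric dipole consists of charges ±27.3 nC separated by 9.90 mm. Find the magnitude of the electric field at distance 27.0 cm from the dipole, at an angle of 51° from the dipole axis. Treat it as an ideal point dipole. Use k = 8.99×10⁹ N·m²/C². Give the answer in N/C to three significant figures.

E ≈ 183 N/C

Dipole moment p = qd = (2.73×10⁻⁸ C)(0.00990 m) = 2.703×10⁻¹⁰ C·m.
At angle θ the dipole field magnitude is E = (kp/r³)·√(1 + 3cos²θ).
kp/r³ = (8.99×10⁹)(2.703×10⁻¹⁰) / (0.270)³ = 123.5 N/C.
√(1 + 3cos²51°) = √(1 + 3·0.3960) = √2.1881 ≈ 1.4792.
E ≈ 123.5 × 1.479 = 182.6 N/C.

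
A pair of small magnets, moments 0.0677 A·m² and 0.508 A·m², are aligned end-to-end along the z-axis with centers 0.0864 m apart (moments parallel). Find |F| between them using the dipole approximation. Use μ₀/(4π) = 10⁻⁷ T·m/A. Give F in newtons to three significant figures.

On-axis B of dipole 1: B = (μ₀/4π)·2m₁/r³. Force on dipole 2: F = m₂·dB/dr.
dB/dr = −(μ₀/4π)·6m₁/r⁴, so |F| = (μ₀/4π)·6m₁m₂/r⁴.
F = 6(10⁻⁷)(0.0677)(0.508)/(0.0864)⁴ = 3.703×10⁻⁴ N.

F ≈ 3.70×10⁻⁴ N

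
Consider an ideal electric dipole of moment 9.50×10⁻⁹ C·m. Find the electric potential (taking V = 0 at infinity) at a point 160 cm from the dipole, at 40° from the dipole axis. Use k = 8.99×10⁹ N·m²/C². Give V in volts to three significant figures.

V ≈ 25.6 V

The dipole potential is V = kp cosθ / r².
V = (8.99×10⁹)(9.50×10⁻⁹)·cos40° / (1.60)² = 25.56 V.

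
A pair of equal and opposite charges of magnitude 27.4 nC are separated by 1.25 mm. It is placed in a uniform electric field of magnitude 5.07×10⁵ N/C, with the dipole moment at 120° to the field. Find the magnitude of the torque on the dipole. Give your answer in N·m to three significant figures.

Dipole moment p = qd = (2.74×10⁻⁸ C)(0.00125 m) = 3.425×10⁻¹¹ C·m.
Torque on an electric dipole: τ = pE sinθ.
τ = (3.425×10⁻¹¹)(5.07×10⁵)·sin120° = 1.504×10⁻⁵ N·m.

τ ≈ 1.50×10⁻⁵ N·m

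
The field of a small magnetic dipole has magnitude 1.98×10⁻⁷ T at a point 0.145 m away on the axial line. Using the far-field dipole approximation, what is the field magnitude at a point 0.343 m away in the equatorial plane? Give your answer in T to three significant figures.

Dipole fields scale as 1/r³ in the far field.
The axial field is twice the equatorial field at the same r, so the geometry factor is 1/2.
B₂ = B₁ · (1/2) · (r₁/r₂)³ = 1.98×10⁻⁷ · 0.5 · (0.145/0.343)³.
(r₁/r₂)³ = (0.4227)³ = 0.07555.
B₂ ≈ 7.479×10⁻⁹ T.

B ≈ 7.48×10⁻⁹ T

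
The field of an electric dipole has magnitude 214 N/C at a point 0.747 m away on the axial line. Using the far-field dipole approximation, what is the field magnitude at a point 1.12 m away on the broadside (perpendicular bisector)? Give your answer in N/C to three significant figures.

Dipole fields scale as 1/r³ in the far field.
The axial field is twice the equatorial field at the same r, so the geometry factor is 1/2.
E₂ = E₁ · (1/2) · (r₁/r₂)³ = 214 · 0.5 · (0.747/1.12)³.
(r₁/r₂)³ = (0.667)³ = 0.2967.
E₂ ≈ 31.75 N/C.

E ≈ 31.7 N/C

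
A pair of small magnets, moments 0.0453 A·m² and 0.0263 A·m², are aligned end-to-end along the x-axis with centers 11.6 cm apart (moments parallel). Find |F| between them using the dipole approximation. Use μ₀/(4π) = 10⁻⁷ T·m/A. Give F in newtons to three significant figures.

On-axis B of dipole 1: B = (μ₀/4π)·2m₁/r³. Force on dipole 2: F = m₂·dB/dr.
dB/dr = −(μ₀/4π)·6m₁/r⁴, so |F| = (μ₀/4π)·6m₁m₂/r⁴.
F = 6(10⁻⁷)(0.0453)(0.0263)/(0.116)⁴ = 3.948×10⁻⁶ N.

F ≈ 3.95×10⁻⁶ N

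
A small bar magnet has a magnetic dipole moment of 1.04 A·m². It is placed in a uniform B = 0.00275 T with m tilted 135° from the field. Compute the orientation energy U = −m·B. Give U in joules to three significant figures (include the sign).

U = −m·B = −mB cosθ.
U = −(1.04)(0.00275)·cos135° = 0.002022 J.

U ≈ 0.00202 J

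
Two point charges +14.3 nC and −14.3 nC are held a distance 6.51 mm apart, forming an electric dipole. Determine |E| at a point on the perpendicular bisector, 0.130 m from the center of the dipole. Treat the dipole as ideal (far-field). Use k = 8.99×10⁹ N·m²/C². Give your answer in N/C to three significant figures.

E ≈ 381 N/C

Dipole moment p = qd = (1.43×10⁻⁸ C)(0.00651 m) = 9.309×10⁻¹¹ C·m.
In the equatorial plane E = kp/r³.
E = (8.99×10⁹)(9.309×10⁻¹¹) / (0.130)³ = 380.9 N/C.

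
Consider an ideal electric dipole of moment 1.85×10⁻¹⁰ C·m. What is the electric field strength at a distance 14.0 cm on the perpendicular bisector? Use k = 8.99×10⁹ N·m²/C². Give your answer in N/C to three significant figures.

In the equatorial plane E = kp/r³.
E = (8.99×10⁹)(1.85×10⁻¹⁰) / (0.140)³ = 606.1 N/C.

E ≈ 606 N/C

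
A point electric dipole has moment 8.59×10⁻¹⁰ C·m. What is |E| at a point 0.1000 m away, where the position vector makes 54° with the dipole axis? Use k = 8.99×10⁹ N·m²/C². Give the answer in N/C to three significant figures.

At angle θ the dipole field magnitude is E = (kp/r³)·√(1 + 3cos²θ).
kp/r³ = (8.99×10⁹)(8.59×10⁻¹⁰) / (0.100)³ = 7722 N/C.
√(1 + 3cos²54°) = √(1 + 3·0.3455) = √2.0365 ≈ 1.4271.
E ≈ 7722 × 1.427 = 1.102×10⁴ N/C.

E ≈ 1.10×10⁴ N/C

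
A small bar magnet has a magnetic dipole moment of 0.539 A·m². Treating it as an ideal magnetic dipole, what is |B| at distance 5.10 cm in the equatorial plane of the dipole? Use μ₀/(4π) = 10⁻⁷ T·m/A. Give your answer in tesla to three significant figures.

In the equatorial plane B = (μ₀/4π)·m/r³ (half the axial value).
B = (10⁻⁷)·(0.539) / (0.0510)³ = 4.063×10⁻⁴ T.

B ≈ 4.06×10⁻⁴ T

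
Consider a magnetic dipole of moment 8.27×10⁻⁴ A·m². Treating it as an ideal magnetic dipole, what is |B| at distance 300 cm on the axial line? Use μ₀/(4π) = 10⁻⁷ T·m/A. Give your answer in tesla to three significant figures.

On axis B = (μ₀/4π)·2m/r³.
B = 2·(10⁻⁷)·(8.27×10⁻⁴) / (3.00)³ = 6.126×10⁻¹² T.

B ≈ 6.13×10⁻¹² T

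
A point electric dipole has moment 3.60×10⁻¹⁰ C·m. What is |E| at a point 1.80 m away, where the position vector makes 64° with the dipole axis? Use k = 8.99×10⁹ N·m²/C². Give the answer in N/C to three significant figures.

At angle θ the dipole field magnitude is E = (kp/r³)·√(1 + 3cos²θ).
kp/r³ = (8.99×10⁹)(3.60×10⁻¹⁰) / (1.80)³ = 0.5549 N/C.
√(1 + 3cos²64°) = √(1 + 3·0.1922) = √1.5765 ≈ 1.2556.
E ≈ 0.5549 × 1.256 = 0.6968 N/C.

E ≈ 0.697 N/C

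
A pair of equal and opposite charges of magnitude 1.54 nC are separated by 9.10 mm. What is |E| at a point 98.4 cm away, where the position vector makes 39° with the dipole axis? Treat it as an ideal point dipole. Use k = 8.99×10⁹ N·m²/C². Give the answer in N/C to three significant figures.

E ≈ 0.222 N/C

Dipole moment p = qd = (1.54×10⁻⁹ C)(0.00910 m) = 1.401×10⁻¹¹ C·m.
At angle θ the dipole field magnitude is E = (kp/r³)·√(1 + 3cos²θ).
kp/r³ = (8.99×10⁹)(1.401×10⁻¹¹) / (0.984)³ = 0.1322 N/C.
√(1 + 3cos²39°) = √(1 + 3·0.6040) = √2.8119 ≈ 1.6769.
E ≈ 0.1322 × 1.677 = 0.2217 N/C.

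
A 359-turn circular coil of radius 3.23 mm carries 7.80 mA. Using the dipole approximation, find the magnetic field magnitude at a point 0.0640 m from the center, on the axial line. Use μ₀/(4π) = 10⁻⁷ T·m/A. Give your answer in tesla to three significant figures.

m = NIA = NIπa² = 359·(0.00780)·π·(0.00323)² = 9.178×10⁻⁵ A·m².
On axis B = (μ₀/4π)·2m/r³.
B = 2·(10⁻⁷)·(9.178×10⁻⁵) / (0.0640)³ = 7.002×10⁻⁸ T.

B ≈ 7.00×10⁻⁸ T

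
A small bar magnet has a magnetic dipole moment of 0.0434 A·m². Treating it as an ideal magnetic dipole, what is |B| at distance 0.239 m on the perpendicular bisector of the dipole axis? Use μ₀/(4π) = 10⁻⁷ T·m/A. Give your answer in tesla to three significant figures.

B ≈ 3.18×10⁻⁷ T

In the equatorial plane B = (μ₀/4π)·m/r³ (half the axial value).
B = (10⁻⁷)·(0.0434) / (0.239)³ = 3.179×10⁻⁷ T.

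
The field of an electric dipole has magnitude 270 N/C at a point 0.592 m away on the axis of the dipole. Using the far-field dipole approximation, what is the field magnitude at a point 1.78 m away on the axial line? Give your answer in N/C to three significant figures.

Dipole fields scale as 1/r³ in the far field; the geometry is the same at both points.
E₂ = E₁ · (r₁/r₂)³ = 270 · (0.592/1.78)³.
(r₁/r₂)³ = (0.3326)³ = 0.03679.
E₂ ≈ 9.933 N/C.

E ≈ 9.93 N/C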